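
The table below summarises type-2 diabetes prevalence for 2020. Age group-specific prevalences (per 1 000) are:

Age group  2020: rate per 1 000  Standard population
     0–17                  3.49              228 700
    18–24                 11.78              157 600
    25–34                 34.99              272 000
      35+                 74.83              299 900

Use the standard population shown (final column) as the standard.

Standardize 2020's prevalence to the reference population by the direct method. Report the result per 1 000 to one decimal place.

Standard total = 958 200; weights = 0.2387, 0.1645, 0.2839, 0.3130.
Standardized rate: 0.2387×3.49 + 0.1645×11.78 + 0.2839×34.99 + 0.3130×74.83 = 36.1234 per 1 000.

36.1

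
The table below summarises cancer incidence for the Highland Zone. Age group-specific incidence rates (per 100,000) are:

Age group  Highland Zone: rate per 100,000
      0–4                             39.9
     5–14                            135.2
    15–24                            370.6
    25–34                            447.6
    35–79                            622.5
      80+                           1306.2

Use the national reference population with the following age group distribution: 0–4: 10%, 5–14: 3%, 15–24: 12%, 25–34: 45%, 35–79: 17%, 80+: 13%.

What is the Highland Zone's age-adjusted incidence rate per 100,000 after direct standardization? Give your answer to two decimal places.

Standard weights: 0.10, 0.03, 0.12, 0.45, 0.17, 0.13.
Standardized rate: 0.1000×39.9 + 0.0300×135.2 + 0.1200×370.6 + 0.4500×447.6 + 0.1700×622.5 + 0.1300×1306.2 = 529.5690 per 100,000.

529.57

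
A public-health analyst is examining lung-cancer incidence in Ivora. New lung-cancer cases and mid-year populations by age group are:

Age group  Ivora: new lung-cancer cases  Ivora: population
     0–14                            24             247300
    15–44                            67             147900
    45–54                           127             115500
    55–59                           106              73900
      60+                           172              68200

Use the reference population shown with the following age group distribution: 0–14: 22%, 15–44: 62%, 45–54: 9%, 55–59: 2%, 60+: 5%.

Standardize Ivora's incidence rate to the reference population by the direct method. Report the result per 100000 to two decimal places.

55.60

Age-specific rates per 100000 for Ivora: 9.70, 45.30, 109.96, 143.44, 252.20.
Standard weights: 0.22, 0.62, 0.09, 0.02, 0.05.
Standardized rate: 0.2200×9.70 + 0.6200×45.30 + 0.0900×109.96 + 0.0200×143.44 + 0.0500×252.20 = 55.5964 per 100000.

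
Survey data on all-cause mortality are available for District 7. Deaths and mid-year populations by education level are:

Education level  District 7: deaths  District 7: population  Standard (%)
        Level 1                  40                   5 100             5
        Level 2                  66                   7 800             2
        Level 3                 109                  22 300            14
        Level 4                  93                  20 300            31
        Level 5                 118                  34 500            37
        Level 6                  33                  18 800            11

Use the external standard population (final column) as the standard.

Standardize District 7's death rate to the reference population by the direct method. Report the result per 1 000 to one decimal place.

Education-specific rates per 1 000 for District 7: 7.843, 8.462, 4.888, 4.581, 3.420, 1.755.
Standard weights: 0.05, 0.02, 0.14, 0.31, 0.37, 0.11.
Standardized rate: 0.0500×7.843 + 0.0200×8.462 + 0.1400×4.888 + 0.3100×4.581 + 0.3700×3.420 + 0.1100×1.755 = 4.1245 per 1 000.

4.1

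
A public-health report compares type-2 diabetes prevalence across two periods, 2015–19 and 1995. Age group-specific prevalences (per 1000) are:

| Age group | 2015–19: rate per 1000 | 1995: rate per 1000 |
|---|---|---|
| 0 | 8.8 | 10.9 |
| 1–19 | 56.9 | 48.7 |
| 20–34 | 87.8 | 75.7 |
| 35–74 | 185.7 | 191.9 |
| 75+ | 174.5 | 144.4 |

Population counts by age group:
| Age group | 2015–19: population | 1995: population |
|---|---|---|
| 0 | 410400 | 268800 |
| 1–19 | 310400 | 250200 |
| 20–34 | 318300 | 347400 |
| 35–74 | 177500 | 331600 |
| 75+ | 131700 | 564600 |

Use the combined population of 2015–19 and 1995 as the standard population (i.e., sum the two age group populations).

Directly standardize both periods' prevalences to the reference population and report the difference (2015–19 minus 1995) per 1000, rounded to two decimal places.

Combined standard total = 3110900; weights = 0.2183, 0.1802, 0.2140, 0.1637, 0.2238.
2015–19: 0.2183×8.8 + 0.1802×56.9 + 0.2140×87.8 + 0.1637×185.7 + 0.2238×174.5 = 100.4107 per 1000.
1995: 0.2183×10.9 + 0.1802×48.7 + 0.2140×75.7 + 0.1637×191.9 + 0.2238×144.4 = 91.0798 per 1000.
Difference = 100.4107 − 91.0798 = 9.3310.

9.33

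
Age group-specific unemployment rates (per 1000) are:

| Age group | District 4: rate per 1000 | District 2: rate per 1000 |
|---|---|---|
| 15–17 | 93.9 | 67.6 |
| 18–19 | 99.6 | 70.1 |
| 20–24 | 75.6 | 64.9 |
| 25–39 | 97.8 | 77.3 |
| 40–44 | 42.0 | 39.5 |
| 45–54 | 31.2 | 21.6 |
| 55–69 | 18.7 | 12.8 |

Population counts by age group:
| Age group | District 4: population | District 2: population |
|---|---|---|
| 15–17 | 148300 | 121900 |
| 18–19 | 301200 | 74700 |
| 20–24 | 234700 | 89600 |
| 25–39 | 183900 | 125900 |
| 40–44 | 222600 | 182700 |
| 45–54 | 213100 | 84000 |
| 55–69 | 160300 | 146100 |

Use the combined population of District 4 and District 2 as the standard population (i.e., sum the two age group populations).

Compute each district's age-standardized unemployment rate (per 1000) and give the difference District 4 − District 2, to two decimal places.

Combined standard total = 2289000; weights = 0.1180, 0.1642, 0.1417, 0.1353, 0.1771, 0.1298, 0.1339.
District 4: 0.1180×93.9 + 0.1642×99.6 + 0.1417×75.6 + 0.1353×97.8 + 0.1771×42.0 + 0.1298×31.2 + 0.1339×18.7 = 65.3773 per 1000.
District 2: 0.1180×67.6 + 0.1642×70.1 + 0.1417×64.9 + 0.1353×77.3 + 0.1771×39.5 + 0.1298×21.6 + 0.1339×12.8 = 50.6594 per 1000.
Difference = 65.3773 − 50.6594 = 14.7180.

14.72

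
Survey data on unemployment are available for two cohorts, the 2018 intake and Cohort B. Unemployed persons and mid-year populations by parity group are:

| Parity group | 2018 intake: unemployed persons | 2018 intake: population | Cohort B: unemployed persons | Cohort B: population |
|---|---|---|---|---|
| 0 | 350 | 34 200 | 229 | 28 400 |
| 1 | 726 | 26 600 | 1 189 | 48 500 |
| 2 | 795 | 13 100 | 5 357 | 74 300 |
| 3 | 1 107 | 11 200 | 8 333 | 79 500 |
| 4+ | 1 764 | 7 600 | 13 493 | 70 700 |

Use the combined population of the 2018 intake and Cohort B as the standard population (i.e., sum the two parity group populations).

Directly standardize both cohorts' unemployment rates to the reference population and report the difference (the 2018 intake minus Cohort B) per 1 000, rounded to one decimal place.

5.2

Parity-specific rates per 1 000 for the 2018 intake: 10.234, 27.293, 60.687, 98.839, 232.105.
For Cohort B: 8.063, 24.515, 72.100, 104.818, 190.849.
Combined standard total = 394 100; weights = 0.1588, 0.1906, 0.2218, 0.2301, 0.1987.
The 2018 intake: 0.1588×10.234 + 0.1906×27.293 + 0.2218×60.687 + 0.2301×98.839 + 0.1987×232.105 = 89.1474 per 1 000.
Cohort B: 0.1588×8.063 + 0.1906×24.515 + 0.2218×72.100 + 0.2301×104.818 + 0.1987×190.849 = 83.9832 per 1 000.
Difference = 89.1474 − 83.9832 = 5.1641.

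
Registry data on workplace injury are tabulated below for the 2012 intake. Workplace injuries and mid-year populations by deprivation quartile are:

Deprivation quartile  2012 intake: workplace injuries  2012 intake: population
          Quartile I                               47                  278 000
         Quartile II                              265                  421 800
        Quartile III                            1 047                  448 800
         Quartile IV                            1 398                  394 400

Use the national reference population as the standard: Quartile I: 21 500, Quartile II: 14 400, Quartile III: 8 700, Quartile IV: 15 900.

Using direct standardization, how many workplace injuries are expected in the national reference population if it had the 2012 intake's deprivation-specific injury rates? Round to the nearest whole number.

89

Deprivation-specific rates per 10 000 for the 2012 intake: 1.69, 6.28, 23.33, 35.45.
Expected workplace injuries = Σ (standard pop × deprivation-specific rate ÷ 10 000)
= 21 500×1.69/10 000 + 14 400×6.28/10 000 + 8 700×23.33/10 000 + 15 900×35.45/10 000
= 3.63 + 9.05 + 20.30 + 56.36 = 89.34.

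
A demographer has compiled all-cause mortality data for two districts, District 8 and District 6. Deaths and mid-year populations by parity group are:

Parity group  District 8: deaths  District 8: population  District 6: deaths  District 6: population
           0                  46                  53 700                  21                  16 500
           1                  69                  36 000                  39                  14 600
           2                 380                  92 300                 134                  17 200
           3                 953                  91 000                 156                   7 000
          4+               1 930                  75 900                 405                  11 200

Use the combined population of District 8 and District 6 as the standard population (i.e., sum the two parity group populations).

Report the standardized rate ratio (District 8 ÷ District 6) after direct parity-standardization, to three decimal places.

Parity-specific rates per 100 000 for District 8: 85.66, 191.67, 411.70, 1047.25, 2542.82.
For District 6: 127.27, 267.12, 779.07, 2228.57, 3616.07.
Combined standard total = 415 400; weights = 0.1690, 0.1218, 0.2636, 0.2359, 0.2097.
District 8: 0.1690×85.66 + 0.1218×191.67 + 0.2636×411.70 + 0.2359×1047.25 + 0.2097×2542.82 = 926.5848 per 100 000.
District 6: 0.1690×127.27 + 0.1218×267.12 + 0.2636×779.07 + 0.2359×2228.57 + 0.2097×3616.07 = 1543.3773 per 100 000.
Ratio = 926.5848 ÷ 1543.3773 = 0.60036.

0.600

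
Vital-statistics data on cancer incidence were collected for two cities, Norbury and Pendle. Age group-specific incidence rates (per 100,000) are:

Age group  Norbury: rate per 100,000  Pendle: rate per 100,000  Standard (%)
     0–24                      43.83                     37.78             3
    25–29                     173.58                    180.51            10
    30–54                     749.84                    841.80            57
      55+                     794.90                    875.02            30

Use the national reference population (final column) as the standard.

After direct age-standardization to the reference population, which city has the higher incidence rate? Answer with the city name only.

Pendle

Standard weights: 0.03, 0.10, 0.57, 0.30.
Norbury: 0.0300×43.83 + 0.1000×173.58 + 0.5700×749.84 + 0.3000×794.90 = 684.5517 per 100,000.
Pendle: 0.0300×37.78 + 0.1000×180.51 + 0.5700×841.80 + 0.3000×875.02 = 761.5164 per 100,000.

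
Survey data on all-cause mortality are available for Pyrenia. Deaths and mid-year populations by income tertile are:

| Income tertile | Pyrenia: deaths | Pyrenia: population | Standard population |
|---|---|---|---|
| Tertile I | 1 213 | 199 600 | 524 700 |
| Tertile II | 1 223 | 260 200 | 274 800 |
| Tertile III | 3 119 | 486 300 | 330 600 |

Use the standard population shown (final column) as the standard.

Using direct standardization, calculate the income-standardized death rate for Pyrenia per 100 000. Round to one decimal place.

Income-specific rates per 100 000 for Pyrenia: 607.72, 470.02, 641.37.
Standard total = 1 130 100; weights = 0.4643, 0.2432, 0.2925.
Standardized rate: 0.4643×607.72 + 0.2432×470.02 + 0.2925×641.37 = 584.0799 per 100 000.

584.1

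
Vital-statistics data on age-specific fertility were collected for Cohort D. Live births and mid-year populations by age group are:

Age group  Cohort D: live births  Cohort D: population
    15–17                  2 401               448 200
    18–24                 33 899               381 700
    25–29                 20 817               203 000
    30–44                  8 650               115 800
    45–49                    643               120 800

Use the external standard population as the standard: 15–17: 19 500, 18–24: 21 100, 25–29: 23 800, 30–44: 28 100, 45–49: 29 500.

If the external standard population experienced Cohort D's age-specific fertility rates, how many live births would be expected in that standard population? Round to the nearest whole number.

Age-specific rates per 1 000 for Cohort D: 5.357, 88.811, 102.547, 74.698, 5.323.
Expected live births = Σ (standard pop × age-specific rate ÷ 1 000)
= 19 500×5.357/1 000 + 21 100×88.811/1 000 + 23 800×102.547/1 000 + 28 100×74.698/1 000 + 29 500×5.323/1 000
= 104.46 + 1873.90 + 2440.61 + 2099.01 + 157.02 = 6675.01.

6675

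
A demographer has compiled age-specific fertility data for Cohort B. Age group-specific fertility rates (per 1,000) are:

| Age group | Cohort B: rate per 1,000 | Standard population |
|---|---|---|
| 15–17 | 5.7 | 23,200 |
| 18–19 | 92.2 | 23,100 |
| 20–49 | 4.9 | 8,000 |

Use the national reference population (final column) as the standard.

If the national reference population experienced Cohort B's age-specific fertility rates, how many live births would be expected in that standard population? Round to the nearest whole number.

Expected live births = Σ (standard pop × age-specific rate ÷ 1,000)
= 23,200×5.7/1,000 + 23,100×92.2/1,000 + 8,000×4.9/1,000
= 132.24 + 2129.82 + 39.20 = 2301.26.

2301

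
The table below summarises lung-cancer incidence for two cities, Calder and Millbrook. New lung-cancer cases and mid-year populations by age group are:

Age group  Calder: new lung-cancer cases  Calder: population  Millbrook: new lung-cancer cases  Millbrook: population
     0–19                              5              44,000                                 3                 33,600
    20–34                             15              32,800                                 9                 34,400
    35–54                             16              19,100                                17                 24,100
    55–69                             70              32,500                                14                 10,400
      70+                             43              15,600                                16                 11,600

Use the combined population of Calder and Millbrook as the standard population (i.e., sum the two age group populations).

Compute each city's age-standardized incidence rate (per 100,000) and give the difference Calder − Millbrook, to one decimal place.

36.0

Age-specific rates per 100,000 for Calder: 11.36, 45.73, 83.77, 215.38, 275.64.
For Millbrook: 8.93, 26.16, 70.54, 134.62, 137.93.
Combined standard total = 258,100; weights = 0.3007, 0.2604, 0.1674, 0.1662, 0.1054.
Calder: 0.3007×11.36 + 0.2604×45.73 + 0.1674×83.77 + 0.1662×215.38 + 0.1054×275.64 = 94.1932 per 100,000.
Millbrook: 0.3007×8.93 + 0.2604×26.16 + 0.1674×70.54 + 0.1662×134.62 + 0.1054×137.93 = 58.2140 per 100,000.
Difference = 94.1932 − 58.2140 = 35.9793.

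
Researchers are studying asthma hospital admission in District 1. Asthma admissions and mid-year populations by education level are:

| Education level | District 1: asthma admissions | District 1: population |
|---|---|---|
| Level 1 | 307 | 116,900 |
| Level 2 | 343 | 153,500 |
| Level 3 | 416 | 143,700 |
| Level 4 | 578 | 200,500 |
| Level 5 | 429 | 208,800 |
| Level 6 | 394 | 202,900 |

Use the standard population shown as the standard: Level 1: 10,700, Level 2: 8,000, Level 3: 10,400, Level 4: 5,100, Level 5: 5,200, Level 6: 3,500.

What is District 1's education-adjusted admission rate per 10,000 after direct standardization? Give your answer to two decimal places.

Education-specific rates per 10,000 for District 1: 26.26, 22.35, 28.95, 28.83, 20.55, 19.42.
Standard total = 42,900; weights = 0.2494, 0.1865, 0.2424, 0.1189, 0.1212, 0.0816.
Standardized rate: 0.2494×26.26 + 0.1865×22.35 + 0.2424×28.95 + 0.1189×28.83 + 0.1212×20.55 + 0.0816×19.42 = 25.2368 per 10,000.

25.24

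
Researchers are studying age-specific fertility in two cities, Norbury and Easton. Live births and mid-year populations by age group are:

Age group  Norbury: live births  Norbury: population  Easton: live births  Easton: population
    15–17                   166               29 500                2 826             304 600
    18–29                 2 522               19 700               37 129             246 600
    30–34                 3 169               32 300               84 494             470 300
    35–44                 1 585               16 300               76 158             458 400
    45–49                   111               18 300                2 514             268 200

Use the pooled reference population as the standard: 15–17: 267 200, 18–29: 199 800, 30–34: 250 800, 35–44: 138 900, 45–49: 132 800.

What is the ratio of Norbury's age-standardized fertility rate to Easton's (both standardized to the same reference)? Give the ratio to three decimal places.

Age-specific rates per 1 000 for Norbury: 5.627, 128.020, 98.111, 97.239, 6.066.
For Easton: 9.278, 150.564, 179.660, 166.139, 9.374.
Standard total = 989 500; weights = 0.2700, 0.2019, 0.2535, 0.1404, 0.1342.
Norbury: 0.2700×5.627 + 0.2019×128.020 + 0.2535×98.111 + 0.1404×97.239 + 0.1342×6.066 = 66.7008 per 1 000.
Easton: 0.2700×9.278 + 0.2019×150.564 + 0.2535×179.660 + 0.1404×166.139 + 0.1342×9.374 = 103.0235 per 1 000.
Ratio = 66.7008 ÷ 103.0235 = 0.64743.

0.647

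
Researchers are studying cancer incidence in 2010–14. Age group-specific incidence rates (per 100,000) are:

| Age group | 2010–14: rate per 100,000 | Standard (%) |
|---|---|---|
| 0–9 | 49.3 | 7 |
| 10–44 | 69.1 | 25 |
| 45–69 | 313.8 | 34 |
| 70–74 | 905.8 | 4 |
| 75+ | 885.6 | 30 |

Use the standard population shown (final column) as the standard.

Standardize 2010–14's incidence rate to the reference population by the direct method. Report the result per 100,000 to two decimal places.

Standard weights: 0.07, 0.25, 0.34, 0.04, 0.30.
Standardized rate: 0.0700×49.3 + 0.2500×69.1 + 0.3400×313.8 + 0.0400×905.8 + 0.3000×885.6 = 429.3300 per 100,000.

429.33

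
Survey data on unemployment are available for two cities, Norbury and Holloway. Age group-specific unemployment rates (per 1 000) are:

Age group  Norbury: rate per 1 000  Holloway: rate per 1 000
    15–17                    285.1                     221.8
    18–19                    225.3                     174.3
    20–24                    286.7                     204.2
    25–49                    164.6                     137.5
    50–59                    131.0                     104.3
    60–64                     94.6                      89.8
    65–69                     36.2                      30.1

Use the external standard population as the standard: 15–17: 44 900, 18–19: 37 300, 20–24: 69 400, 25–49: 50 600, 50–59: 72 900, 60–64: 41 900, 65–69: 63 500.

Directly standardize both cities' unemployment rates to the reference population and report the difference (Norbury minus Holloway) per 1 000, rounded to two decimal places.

Standard total = 380 500; weights = 0.1180, 0.0980, 0.1824, 0.1330, 0.1916, 0.1101, 0.1669.
Norbury: 0.1180×285.1 + 0.0980×225.3 + 0.1824×286.7 + 0.1330×164.6 + 0.1916×131.0 + 0.1101×94.6 + 0.1669×36.2 = 171.4659 per 1 000.
Holloway: 0.1180×221.8 + 0.0980×174.3 + 0.1824×204.2 + 0.1330×137.5 + 0.1916×104.3 + 0.1101×89.8 + 0.1669×30.1 = 133.6837 per 1 000.
Difference = 171.4659 − 133.6837 = 37.7822.

37.78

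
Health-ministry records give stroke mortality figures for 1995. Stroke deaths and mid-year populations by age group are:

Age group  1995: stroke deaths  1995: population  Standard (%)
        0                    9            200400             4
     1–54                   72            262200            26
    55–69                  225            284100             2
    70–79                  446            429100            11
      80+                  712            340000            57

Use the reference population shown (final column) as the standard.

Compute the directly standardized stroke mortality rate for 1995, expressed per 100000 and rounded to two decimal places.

139.70

Age-specific rates per 100000 for 1995: 4.49, 27.46, 79.20, 103.94, 209.41.
Standard weights: 0.04, 0.26, 0.02, 0.11, 0.57.
Standardized rate: 0.0400×4.49 + 0.2600×27.46 + 0.0200×79.20 + 0.1100×103.94 + 0.5700×209.41 = 139.7011 per 100000.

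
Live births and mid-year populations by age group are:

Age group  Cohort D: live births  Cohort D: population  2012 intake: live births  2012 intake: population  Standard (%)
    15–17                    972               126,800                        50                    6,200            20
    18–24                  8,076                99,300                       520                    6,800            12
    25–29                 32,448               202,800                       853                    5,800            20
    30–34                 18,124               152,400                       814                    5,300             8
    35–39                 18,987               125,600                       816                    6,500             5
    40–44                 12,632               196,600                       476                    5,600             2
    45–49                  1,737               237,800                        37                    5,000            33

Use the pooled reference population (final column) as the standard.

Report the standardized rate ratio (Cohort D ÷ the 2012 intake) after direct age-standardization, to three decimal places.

Age-specific rates per 1,000 for Cohort D: 7.666, 81.329, 160.000, 118.924, 151.170, 64.252, 7.304.
For the 2012 intake: 8.065, 76.471, 147.069, 153.585, 125.538, 85.000, 7.400.
Standard weights: 0.20, 0.12, 0.20, 0.08, 0.05, 0.02, 0.33.
Cohort D: 0.2000×7.666 + 0.1200×81.329 + 0.2000×160.000 + 0.0800×118.924 + 0.0500×151.170 + 0.0200×64.252 + 0.3300×7.304 = 64.0606 per 1,000.
The 2012 intake: 0.2000×8.065 + 0.1200×76.471 + 0.2000×147.069 + 0.0800×153.585 + 0.0500×125.538 + 0.0200×85.000 + 0.3300×7.400 = 62.9089 per 1,000.
Ratio = 64.0606 ÷ 62.9089 = 1.01831.

1.018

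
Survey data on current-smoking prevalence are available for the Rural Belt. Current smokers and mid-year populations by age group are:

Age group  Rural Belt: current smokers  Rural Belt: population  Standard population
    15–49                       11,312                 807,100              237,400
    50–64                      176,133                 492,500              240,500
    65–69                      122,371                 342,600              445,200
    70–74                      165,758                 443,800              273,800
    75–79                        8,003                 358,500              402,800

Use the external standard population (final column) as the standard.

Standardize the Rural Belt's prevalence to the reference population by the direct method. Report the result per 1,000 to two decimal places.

Age-specific rates per 1,000 for the Rural Belt: 14.016, 357.630, 357.183, 373.497, 22.324.
Standard total = 1,599,700; weights = 0.1484, 0.1503, 0.2783, 0.1712, 0.2518.
Standardized rate: 0.1484×14.016 + 0.1503×357.630 + 0.2783×357.183 + 0.1712×373.497 + 0.2518×22.324 = 224.7989 per 1,000.

224.80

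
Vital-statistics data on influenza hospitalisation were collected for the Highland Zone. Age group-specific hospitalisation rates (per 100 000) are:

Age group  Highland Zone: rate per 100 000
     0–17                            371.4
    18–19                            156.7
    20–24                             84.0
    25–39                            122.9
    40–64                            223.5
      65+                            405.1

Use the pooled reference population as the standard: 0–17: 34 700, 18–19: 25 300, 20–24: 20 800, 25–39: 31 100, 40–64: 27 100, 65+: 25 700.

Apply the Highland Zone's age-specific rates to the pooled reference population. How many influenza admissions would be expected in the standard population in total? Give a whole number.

389

Expected influenza admissions = Σ (standard pop × age-specific rate ÷ 100 000)
= 34 700×371.4/100 000 + 25 300×156.7/100 000 + 20 800×84.0/100 000 + 31 100×122.9/100 000 + 27 100×223.5/100 000 + 25 700×405.1/100 000
= 128.88 + 39.65 + 17.47 + 38.22 + 60.57 + 104.11 = 388.89.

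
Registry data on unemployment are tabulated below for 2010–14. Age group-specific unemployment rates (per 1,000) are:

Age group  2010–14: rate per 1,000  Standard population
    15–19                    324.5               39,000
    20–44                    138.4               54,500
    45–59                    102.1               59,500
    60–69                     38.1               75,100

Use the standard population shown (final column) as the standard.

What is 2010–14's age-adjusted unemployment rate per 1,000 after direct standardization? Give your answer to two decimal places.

Standard total = 228,100; weights = 0.1710, 0.2389, 0.2609, 0.3292.
Standardized rate: 0.1710×324.5 + 0.2389×138.4 + 0.2609×102.1 + 0.3292×38.1 = 127.7271 per 1,000.

127.73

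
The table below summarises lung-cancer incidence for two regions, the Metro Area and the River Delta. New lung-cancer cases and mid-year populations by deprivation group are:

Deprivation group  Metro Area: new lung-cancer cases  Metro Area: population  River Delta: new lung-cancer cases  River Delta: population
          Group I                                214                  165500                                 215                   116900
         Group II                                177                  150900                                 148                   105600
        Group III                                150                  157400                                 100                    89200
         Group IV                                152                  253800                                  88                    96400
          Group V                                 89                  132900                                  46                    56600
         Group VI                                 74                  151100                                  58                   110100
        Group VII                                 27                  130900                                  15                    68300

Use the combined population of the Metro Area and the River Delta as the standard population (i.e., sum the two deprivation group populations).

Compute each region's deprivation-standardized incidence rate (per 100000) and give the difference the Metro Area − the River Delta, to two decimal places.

-22.61

Deprivation-specific rates per 100000 for the Metro Area: 129.31, 117.30, 95.30, 59.89, 66.97, 48.97, 20.63.
For the River Delta: 183.92, 140.15, 112.11, 91.29, 81.27, 52.68, 21.96.
Combined standard total = 1785600; weights = 0.1582, 0.1436, 0.1381, 0.1961, 0.1061, 0.1463, 0.1116.
The Metro Area: 0.1582×129.31 + 0.1436×117.30 + 0.1381×95.30 + 0.1961×59.89 + 0.1061×66.97 + 0.1463×48.97 + 0.1116×20.63 = 78.7788 per 100000.
The River Delta: 0.1582×183.92 + 0.1436×140.15 + 0.1381×112.11 + 0.1961×91.29 + 0.1061×81.27 + 0.1463×52.68 + 0.1116×21.96 = 101.3873 per 100000.
Difference = 78.7788 − 101.3873 = -22.6085.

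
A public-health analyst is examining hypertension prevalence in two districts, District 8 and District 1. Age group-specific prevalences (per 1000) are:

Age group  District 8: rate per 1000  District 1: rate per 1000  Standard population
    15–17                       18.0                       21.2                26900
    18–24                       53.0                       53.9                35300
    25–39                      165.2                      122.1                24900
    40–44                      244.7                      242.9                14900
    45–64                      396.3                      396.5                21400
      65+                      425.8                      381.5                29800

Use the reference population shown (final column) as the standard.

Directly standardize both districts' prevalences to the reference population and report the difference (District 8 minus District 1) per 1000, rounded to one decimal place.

15.0

Standard total = 153200; weights = 0.1756, 0.2304, 0.1625, 0.0973, 0.1397, 0.1945.
District 8: 0.1756×18.0 + 0.2304×53.0 + 0.1625×165.2 + 0.0973×244.7 + 0.1397×396.3 + 0.1945×425.8 = 204.2054 per 1000.
District 1: 0.1756×21.2 + 0.2304×53.9 + 0.1625×122.1 + 0.0973×242.9 + 0.1397×396.5 + 0.1945×381.5 = 189.2053 per 1000.
Difference = 204.2054 − 189.2053 = 15.0001.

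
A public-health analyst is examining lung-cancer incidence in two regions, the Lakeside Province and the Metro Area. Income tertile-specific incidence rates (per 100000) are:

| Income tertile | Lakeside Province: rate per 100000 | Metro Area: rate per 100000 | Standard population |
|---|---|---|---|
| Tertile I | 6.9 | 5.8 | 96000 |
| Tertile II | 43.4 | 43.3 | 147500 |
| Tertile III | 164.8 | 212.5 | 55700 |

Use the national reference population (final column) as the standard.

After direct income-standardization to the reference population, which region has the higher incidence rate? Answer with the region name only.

Metro Area

Standard total = 299200; weights = 0.3209, 0.4930, 0.1862.
The Lakeside Province: 0.3209×6.9 + 0.4930×43.4 + 0.1862×164.8 = 54.2890 per 100000.
The Metro Area: 0.3209×5.8 + 0.4930×43.3 + 0.1862×212.5 = 62.7667 per 100000.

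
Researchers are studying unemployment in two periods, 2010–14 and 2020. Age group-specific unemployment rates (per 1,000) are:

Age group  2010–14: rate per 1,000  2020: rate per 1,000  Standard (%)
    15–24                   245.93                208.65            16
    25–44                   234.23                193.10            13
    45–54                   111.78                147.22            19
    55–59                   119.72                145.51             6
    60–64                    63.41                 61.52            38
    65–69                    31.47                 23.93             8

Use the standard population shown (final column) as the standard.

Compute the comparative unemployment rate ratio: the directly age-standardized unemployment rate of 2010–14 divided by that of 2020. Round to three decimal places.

1.036

Standard weights: 0.16, 0.13, 0.19, 0.06, 0.38, 0.08.
2010–14: 0.1600×245.93 + 0.1300×234.23 + 0.1900×111.78 + 0.0600×119.72 + 0.3800×63.41 + 0.0800×31.47 = 124.8335 per 1,000.
2020: 0.1600×208.65 + 0.1300×193.10 + 0.1900×147.22 + 0.0600×145.51 + 0.3800×61.52 + 0.0800×23.93 = 120.4814 per 1,000.
Ratio = 124.8335 ÷ 120.4814 = 1.03612.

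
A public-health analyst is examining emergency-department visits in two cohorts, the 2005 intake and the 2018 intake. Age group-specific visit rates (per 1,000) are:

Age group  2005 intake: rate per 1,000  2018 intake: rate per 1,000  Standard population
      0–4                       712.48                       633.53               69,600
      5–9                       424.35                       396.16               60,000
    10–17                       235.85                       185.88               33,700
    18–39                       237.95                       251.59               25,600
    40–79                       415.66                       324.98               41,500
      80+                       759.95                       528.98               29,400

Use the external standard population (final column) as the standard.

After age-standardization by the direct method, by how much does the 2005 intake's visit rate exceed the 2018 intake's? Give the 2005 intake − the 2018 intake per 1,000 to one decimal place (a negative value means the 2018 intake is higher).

Standard total = 259,800; weights = 0.2679, 0.2309, 0.1297, 0.0985, 0.1597, 0.1132.
The 2005 intake: 0.2679×712.48 + 0.2309×424.35 + 0.1297×235.85 + 0.0985×237.95 + 0.1597×415.66 + 0.1132×759.95 = 495.3106 per 1,000.
The 2018 intake: 0.2679×633.53 + 0.2309×396.16 + 0.1297×185.88 + 0.0985×251.59 + 0.1597×324.98 + 0.1132×528.98 = 421.8893 per 1,000.
Difference = 495.3106 − 421.8893 = 73.4213.

73.4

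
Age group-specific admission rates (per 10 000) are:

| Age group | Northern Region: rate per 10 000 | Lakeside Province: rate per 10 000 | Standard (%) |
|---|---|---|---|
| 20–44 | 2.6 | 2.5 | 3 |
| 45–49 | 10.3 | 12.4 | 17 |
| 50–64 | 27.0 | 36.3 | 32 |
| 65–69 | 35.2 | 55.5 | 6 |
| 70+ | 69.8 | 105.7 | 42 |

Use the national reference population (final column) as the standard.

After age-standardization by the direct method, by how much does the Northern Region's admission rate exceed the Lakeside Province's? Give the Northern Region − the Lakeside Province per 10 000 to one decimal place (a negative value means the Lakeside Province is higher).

-19.6

Standard weights: 0.03, 0.17, 0.32, 0.06, 0.42.
The Northern Region: 0.0300×2.6 + 0.1700×10.3 + 0.3200×27.0 + 0.0600×35.2 + 0.4200×69.8 = 41.8970 per 10 000.
The Lakeside Province: 0.0300×2.5 + 0.1700×12.4 + 0.3200×36.3 + 0.0600×55.5 + 0.4200×105.7 = 61.5230 per 10 000.
Difference = 41.8970 − 61.5230 = -19.6260.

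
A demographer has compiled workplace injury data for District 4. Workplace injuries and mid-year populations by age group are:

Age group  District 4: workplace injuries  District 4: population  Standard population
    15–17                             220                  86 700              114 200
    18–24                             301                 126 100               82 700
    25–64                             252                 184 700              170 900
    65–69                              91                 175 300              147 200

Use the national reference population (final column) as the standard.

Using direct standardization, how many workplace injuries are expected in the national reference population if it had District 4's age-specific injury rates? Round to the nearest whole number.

Age-specific rates per 10 000 for District 4: 25.37, 23.87, 13.64, 5.19.
Expected workplace injuries = Σ (standard pop × age-specific rate ÷ 10 000)
= 114 200×25.37/10 000 + 82 700×23.87/10 000 + 170 900×13.64/10 000 + 147 200×5.19/10 000
= 289.78 + 197.40 + 233.17 + 76.41 = 796.77.

797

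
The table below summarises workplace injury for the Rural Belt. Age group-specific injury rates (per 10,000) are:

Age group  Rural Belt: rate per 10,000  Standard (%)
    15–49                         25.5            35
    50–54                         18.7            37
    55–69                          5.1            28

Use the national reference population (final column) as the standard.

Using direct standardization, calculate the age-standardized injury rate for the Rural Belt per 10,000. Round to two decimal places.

Standard weights: 0.35, 0.37, 0.28.
Standardized rate: 0.3500×25.5 + 0.3700×18.7 + 0.2800×5.1 = 17.2720 per 10,000.

17.27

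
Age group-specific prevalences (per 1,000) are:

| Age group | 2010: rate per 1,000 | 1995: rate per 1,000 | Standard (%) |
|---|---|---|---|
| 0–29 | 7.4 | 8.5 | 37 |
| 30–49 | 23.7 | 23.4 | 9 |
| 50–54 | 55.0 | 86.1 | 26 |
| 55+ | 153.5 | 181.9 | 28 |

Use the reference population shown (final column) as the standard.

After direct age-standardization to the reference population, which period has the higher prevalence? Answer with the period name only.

Standard weights: 0.37, 0.09, 0.26, 0.28.
2010: 0.3700×7.4 + 0.0900×23.7 + 0.2600×55.0 + 0.2800×153.5 = 62.1510 per 1,000.
1995: 0.3700×8.5 + 0.0900×23.4 + 0.2600×86.1 + 0.2800×181.9 = 78.5690 per 1,000.

1995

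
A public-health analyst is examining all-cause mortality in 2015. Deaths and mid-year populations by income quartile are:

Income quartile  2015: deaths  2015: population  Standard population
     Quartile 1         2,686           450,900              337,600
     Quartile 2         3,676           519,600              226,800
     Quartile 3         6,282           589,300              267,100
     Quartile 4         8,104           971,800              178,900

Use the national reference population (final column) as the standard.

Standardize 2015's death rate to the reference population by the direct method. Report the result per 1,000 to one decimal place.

Income-specific rates per 1,000 for 2015: 5.957, 7.075, 10.660, 8.339.
Standard total = 1,010,400; weights = 0.3341, 0.2245, 0.2644, 0.1771.
Standardized rate: 0.3341×5.957 + 0.2245×7.075 + 0.2644×10.660 + 0.1771×8.339 = 7.8729 per 1,000.

7.9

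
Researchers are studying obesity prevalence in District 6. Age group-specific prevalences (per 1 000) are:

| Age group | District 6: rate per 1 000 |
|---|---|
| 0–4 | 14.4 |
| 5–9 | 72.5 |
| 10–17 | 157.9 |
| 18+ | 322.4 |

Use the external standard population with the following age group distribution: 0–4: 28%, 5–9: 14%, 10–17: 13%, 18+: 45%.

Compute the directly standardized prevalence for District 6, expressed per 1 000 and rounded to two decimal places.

179.79

Standard weights: 0.28, 0.14, 0.13, 0.45.
Standardized rate: 0.2800×14.4 + 0.1400×72.5 + 0.1300×157.9 + 0.4500×322.4 = 179.7890 per 1 000.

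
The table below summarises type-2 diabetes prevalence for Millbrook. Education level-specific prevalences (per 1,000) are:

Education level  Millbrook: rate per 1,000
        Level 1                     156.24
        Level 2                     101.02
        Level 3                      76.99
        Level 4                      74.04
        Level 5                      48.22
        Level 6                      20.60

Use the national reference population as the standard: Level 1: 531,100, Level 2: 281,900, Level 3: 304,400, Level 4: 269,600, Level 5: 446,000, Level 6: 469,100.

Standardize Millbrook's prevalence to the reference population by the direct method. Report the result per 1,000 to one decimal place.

80.8

Standard total = 2,302,100; weights = 0.2307, 0.1225, 0.1322, 0.1171, 0.1937, 0.2038.
Standardized rate: 0.2307×156.24 + 0.1225×101.02 + 0.1322×76.99 + 0.1171×74.04 + 0.1937×48.22 + 0.2038×20.60 = 80.8058 per 1,000.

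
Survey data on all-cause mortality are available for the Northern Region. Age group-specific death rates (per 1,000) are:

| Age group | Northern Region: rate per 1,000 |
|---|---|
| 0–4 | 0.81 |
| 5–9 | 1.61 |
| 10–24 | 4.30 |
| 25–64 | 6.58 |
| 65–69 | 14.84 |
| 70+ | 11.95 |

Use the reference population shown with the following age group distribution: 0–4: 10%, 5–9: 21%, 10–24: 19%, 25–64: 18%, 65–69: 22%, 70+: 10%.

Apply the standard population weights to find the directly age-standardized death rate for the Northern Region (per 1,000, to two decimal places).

Standard weights: 0.10, 0.21, 0.19, 0.18, 0.22, 0.10.
Standardized rate: 0.1000×0.81 + 0.2100×1.61 + 0.1900×4.30 + 0.1800×6.58 + 0.2200×14.84 + 0.1000×11.95 = 6.8803 per 1,000.

6.88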